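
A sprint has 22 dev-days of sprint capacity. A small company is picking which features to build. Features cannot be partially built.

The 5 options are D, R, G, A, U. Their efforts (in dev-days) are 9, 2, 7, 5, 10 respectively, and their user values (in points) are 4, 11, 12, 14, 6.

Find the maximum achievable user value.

Treat it as a binary knapsack problem.
Take R, G, and A: effort 2 + 7 + 5 = 14 ≤ 22, user value 11 + 12 + 14 = 37.
No other feasible combination does better.

37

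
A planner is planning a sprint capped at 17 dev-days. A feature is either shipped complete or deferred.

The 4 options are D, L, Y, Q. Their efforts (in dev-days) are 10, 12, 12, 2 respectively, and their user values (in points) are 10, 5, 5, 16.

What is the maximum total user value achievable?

26

This is a 0-1 knapsack instance.
Allowing fractional choices, the relaxed optimum would be about 28.1, but features are indivisible.
Y + Q: effort 12 + 2 = 14 ≤ 17, user value 5 + 16 = 21.
L + Q: effort 12 + 2 = 14 ≤ 17, user value 5 + 16 = 21.
D + Q: effort 10 + 2 = 12 ≤ 17, user value 10 + 16 = 26.
Best is D and Q with total user value 26.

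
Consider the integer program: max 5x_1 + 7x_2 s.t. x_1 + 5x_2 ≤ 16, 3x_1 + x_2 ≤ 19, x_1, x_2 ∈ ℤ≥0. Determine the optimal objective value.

39

(x_1,x_2)=(5,2): 1·5+5·2=15≤16, 3·5+1·2=17≤19, objective 39.
(x_1,x_2)=(6,1): 1·6+5·1=11≤16, 3·6+1·1=19≤19, objective 37.
(x_1,x_2)=(4,2): 1·4+5·2=14≤16, 3·4+1·2=14≤19, objective 34.
Maximum is 39 at (x_1,x_2)=(5,2).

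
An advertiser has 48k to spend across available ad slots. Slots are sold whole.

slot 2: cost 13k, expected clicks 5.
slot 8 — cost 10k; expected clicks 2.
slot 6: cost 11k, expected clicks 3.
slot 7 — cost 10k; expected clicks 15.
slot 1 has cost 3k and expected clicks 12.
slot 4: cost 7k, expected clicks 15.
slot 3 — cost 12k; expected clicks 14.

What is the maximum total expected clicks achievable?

Allowing fractional choices, the relaxed optimum would be about 61.8, but ad slots are indivisible.
slot 8 + slot 7 + slot 1 + slot 4 + slot 3: cost 10 + 10 + 3 + 7 + 12 = 42 ≤ 48, expected clicks 2 + 15 + 12 + 15 + 14 = 58.
slot 6 + slot 7 + slot 1 + slot 4 + slot 3: cost 11 + 10 + 3 + 7 + 12 = 43 ≤ 48, expected clicks 3 + 15 + 12 + 15 + 14 = 59.
slot 2 + slot 7 + slot 1 + slot 4 + slot 3: cost 13 + 10 + 3 + 7 + 12 = 45 ≤ 48, expected clicks 5 + 15 + 12 + 15 + 14 = 61.
Best is slot 2, slot 7, slot 1, slot 4, and slot 3 with total expected clicks 61.

61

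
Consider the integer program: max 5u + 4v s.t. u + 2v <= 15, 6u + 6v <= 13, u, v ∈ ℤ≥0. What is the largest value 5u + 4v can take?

10

(u,v)=(2,0): 1·2+2·0=2≤15, 6·2+6·0=12≤13, objective 10.
(u,v)=(1,1): 1·1+2·1=3≤15, 6·1+6·1=12≤13, objective 9.
No feasible integer point exceeds 10.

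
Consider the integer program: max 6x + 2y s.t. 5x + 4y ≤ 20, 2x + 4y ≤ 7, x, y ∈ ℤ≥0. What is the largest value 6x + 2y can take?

(x,y)=(3,0): 5·3+4·0=15≤20, 2·3+4·0=6≤7, objective 18.
(x,y)=(2,0): 5·2+4·0=10≤20, 2·2+4·0=4≤7, objective 12.
Maximum is 18 at (x,y)=(3,0).

18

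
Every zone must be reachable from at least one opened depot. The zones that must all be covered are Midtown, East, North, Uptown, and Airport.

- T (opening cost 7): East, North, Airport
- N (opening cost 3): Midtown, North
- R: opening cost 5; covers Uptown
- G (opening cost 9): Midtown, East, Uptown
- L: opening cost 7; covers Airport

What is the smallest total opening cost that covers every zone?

15

This is an integer covering problem.
Choose T, N, and R: together they cover Midtown, East, North, Uptown, Airport — every zone.
Total opening cost: 7 + 3 + 5 = 15.
No cover costs less than 15.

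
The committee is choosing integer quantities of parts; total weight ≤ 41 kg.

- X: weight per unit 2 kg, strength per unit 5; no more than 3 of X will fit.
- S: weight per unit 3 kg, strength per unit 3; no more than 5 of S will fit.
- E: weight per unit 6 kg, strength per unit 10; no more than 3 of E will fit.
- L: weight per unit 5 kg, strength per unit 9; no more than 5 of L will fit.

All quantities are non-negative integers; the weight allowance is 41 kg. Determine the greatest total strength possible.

75

This is a bounded integer knapsack.
X has the best ratio (5/2); taking only X gives at most 3×5 = 15 (stopped by the supply cap of 3).
Mixing does better — 2×X, 2×E, and 5×L: weight 41 ≤ 41, strength 2·5 + 2·10 + 5·9 = 75.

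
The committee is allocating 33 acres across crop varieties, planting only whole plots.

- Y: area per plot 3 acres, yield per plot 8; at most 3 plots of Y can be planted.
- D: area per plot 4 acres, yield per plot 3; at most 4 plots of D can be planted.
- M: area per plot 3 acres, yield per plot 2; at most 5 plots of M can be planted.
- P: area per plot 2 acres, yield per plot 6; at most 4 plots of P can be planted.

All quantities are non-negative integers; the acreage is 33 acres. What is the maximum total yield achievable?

60

3×Y, 1×D, 4×M, and 4×P: area 33 ≤ 33, yield 3·8 + 1·3 + 4·2 + 4·6 = 59.
3×Y, 4×D, and 4×P: area 33 ≤ 33, yield 3·8 + 4·3 + 4·6 = 60.
Best is 60.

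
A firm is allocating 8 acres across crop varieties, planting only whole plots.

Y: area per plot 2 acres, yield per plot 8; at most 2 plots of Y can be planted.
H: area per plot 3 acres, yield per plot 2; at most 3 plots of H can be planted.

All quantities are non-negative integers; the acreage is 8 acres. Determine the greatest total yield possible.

18

Y has the best ratio (8/2); taking only Y gives at most 2×8 = 16 (stopped by the supply cap of 2).
Mixing does better — 2×Y and 1×H: area 7 ≤ 8, yield 2·8 + 1·2 = 18.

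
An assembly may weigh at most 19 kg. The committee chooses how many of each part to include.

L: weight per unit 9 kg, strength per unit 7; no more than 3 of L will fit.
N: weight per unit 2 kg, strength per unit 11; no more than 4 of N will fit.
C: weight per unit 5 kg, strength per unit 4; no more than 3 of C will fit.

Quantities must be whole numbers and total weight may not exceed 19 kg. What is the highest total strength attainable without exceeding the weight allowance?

52

4×N and 2×C: weight 18 ≤ 19, strength 4·11 + 2·4 = 52.
1×L and 4×N: weight 17 ≤ 19, strength 1·7 + 4·11 = 51.
Best is 52.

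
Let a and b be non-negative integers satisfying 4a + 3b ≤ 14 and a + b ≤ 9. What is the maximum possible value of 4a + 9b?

36

(a,b)=(0,4): 4·0+3·4=12≤14, 1·0+1·4=4≤9, objective 36.
(a,b)=(1,3): 4·1+3·3=13≤14, 1·1+1·3=4≤9, objective 31.
(a,b)=(0,3): 4·0+3·3=9≤14, 1·0+1·3=3≤9, objective 27.
Maximum is 36 at (a,b)=(0,4).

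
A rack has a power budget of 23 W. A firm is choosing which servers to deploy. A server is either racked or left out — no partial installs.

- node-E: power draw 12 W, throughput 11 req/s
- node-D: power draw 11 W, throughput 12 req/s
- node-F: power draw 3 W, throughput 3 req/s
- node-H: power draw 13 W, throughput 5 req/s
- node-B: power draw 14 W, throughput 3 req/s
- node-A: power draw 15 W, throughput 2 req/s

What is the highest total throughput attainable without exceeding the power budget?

node-E + node-F: power draw 12 + 3 = 15 ≤ 23, throughput 11 + 3 = 14.
node-D + node-F: power draw 11 + 3 = 14 ≤ 23, throughput 12 + 3 = 15.
node-E + node-D: power draw 12 + 11 = 23 ≤ 23, throughput 11 + 12 = 23.
Best is node-E and node-D with total throughput 23.

23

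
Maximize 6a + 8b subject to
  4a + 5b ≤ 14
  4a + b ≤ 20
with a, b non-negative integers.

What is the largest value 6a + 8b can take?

(a,b)=(1,2) is feasible, giving 22.
(a,b)=(2,1) is feasible, giving 20.
(a,b)=(0,2) is feasible, giving 16.
No feasible integer point exceeds 22.

22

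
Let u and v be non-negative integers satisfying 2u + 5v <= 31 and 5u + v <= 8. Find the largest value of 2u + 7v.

42

(u,v)=(0,6) is feasible, giving 42.
(u,v)=(0,5) is feasible, giving 35.
The best lattice point is (0,6), giving 42.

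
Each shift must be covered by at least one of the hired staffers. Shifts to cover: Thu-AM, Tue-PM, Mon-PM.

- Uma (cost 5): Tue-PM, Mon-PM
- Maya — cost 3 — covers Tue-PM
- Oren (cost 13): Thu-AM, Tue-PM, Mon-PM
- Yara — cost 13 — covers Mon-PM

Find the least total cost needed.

13

The greedy cost-per-new-shift heuristic would pick Uma and Oren for 18, but a cheaper cover exists.
Oren alone covers Thu-AM, Tue-PM, Mon-PM — every shift.
Total cost: 13.
No cover costs less than 13.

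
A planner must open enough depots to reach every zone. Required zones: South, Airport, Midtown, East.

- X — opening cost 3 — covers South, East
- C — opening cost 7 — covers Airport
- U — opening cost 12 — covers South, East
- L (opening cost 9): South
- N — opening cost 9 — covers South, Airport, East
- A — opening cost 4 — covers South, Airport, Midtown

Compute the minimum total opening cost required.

7

This is a weighted set-cover instance.
Choose X and A: together they cover South, Airport, Midtown, East — every zone.
Total opening cost: 3 + 4 = 7.
No cover costs less than 7.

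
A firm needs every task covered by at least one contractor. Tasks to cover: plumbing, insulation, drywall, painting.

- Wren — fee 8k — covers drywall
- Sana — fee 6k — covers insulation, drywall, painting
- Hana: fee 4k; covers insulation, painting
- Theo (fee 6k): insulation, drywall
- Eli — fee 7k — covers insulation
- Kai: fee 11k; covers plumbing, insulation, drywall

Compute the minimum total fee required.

The greedy cost-per-new-task heuristic would pick Sana and Kai for 17, but a cheaper cover exists.
Choose Hana and Kai: together they cover plumbing, insulation, drywall, painting — every task.
Total fee: 4 + 11 = 15.
No cover costs less than 15.

15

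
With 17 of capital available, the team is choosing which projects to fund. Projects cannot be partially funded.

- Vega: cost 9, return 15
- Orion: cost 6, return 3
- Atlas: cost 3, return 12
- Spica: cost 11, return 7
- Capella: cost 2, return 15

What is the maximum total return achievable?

Take Vega, Atlas, and Capella: cost 9 + 3 + 2 = 14 ≤ 17, return 15 + 12 + 15 = 42.
No other feasible combination does better.

42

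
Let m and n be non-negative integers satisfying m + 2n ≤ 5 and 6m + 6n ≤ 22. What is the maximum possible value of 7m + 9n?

25

(m,n)=(1,2) is feasible, giving 25.
(m,n)=(2,1) is feasible, giving 23.
No feasible integer point exceeds 25.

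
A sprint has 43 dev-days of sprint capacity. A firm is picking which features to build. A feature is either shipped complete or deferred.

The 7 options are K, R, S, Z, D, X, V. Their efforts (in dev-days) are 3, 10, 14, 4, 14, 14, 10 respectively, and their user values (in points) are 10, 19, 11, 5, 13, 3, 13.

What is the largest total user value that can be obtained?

Allowing fractional choices, the relaxed optimum would be about 61.6, but features are indivisible.
K + R + Z + D + V: effort 3 + 10 + 4 + 14 + 10 = 41 ≤ 43, user value 10 + 19 + 5 + 13 + 13 = 60.
K + R + D + V: effort 3 + 10 + 14 + 10 = 37 ≤ 43, user value 10 + 19 + 13 + 13 = 55.
K + R + S + Z + V: effort 3 + 10 + 14 + 4 + 10 = 41 ≤ 43, user value 10 + 19 + 11 + 5 + 13 = 58.
Best is K, R, Z, D, and V with total user value 60.

60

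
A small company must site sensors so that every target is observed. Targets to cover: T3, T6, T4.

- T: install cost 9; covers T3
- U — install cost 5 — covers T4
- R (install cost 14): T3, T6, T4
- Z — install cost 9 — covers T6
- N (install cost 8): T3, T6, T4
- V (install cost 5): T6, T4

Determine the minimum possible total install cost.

8

This is an integer covering problem.
The greedy cost-per-new-target heuristic would pick V and N for 13, but a cheaper cover exists.
N alone covers T3, T6, T4 — every target.
Total install cost: 8.
No cover costs less than 8.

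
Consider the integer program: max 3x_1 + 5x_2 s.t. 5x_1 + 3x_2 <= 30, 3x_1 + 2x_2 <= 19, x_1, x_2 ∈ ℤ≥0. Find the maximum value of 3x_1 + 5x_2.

45

The continuous relaxation peaks at (0, 9.5) with value 47.50; rounding to a feasible lattice point costs some objective.
(x_1,x_2)=(0,9): 5·0+3·9=27≤30, 3·0+2·9=18≤19, objective 45.
(x_1,x_2)=(1,8): 5·1+3·8=29≤30, 3·1+2·8=19≤19, objective 43.
(x_1,x_2)=(0,8): 5·0+3·8=24≤30, 3·0+2·8=16≤19, objective 40.
Maximum is 45 at (x_1,x_2)=(0,9).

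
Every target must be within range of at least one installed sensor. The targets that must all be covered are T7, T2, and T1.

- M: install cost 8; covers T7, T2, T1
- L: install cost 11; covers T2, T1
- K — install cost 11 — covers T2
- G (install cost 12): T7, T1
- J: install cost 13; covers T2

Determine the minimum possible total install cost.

8

M alone covers T7, T2, T1 — every target.
Total install cost: 8.
No cover costs less than 8.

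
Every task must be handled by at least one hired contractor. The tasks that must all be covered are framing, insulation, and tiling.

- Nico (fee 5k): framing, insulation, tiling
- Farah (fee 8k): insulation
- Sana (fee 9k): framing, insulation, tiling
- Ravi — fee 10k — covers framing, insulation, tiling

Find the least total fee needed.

This is an integer covering problem.
Nico alone covers framing, insulation, tiling — every task.
Total fee: 5.

5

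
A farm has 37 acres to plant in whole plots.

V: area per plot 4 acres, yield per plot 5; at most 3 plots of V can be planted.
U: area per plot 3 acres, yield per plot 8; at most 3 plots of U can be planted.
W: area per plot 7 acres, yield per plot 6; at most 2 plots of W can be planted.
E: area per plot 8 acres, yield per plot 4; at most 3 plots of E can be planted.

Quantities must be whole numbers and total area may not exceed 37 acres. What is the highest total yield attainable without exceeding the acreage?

3×V, 3×U, 1×W, and 1×E: area 36 ≤ 37, yield 3·5 + 3·8 + 1·6 + 1·4 = 49.
3×V, 3×U, and 2×W: area 35 ≤ 37, yield 3·5 + 3·8 + 2·6 = 51.
Best is 51.

51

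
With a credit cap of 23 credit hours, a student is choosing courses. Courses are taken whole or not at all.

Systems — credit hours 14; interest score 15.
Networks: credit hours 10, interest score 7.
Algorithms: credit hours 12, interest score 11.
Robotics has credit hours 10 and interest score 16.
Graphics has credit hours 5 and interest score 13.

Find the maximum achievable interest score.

29

Systems + Graphics: credit hours 14 + 5 = 19 ≤ 23, interest score 15 + 13 = 28.
Robotics + Graphics: credit hours 10 + 5 = 15 ≤ 23, interest score 16 + 13 = 29.
Algorithms + Robotics: credit hours 12 + 10 = 22 ≤ 23, interest score 11 + 16 = 27.
Best is Robotics and Graphics with total interest score 29.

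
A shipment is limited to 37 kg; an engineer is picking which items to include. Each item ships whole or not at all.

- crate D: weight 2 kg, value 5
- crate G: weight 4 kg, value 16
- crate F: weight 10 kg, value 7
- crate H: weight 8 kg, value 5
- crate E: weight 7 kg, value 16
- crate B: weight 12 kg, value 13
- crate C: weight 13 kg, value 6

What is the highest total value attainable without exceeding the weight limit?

This is an integer program with binary decision variables.
Allowing fractional choices, the relaxed optimum would be about 58.2, but items are indivisible.
crate D + crate G + crate H + crate E + crate B: weight 2 + 4 + 8 + 7 + 12 = 33 ≤ 37, value 5 + 16 + 5 + 16 + 13 = 55.
crate G + crate F + crate E + crate B: weight 4 + 10 + 7 + 12 = 33 ≤ 37, value 16 + 7 + 16 + 13 = 52.
crate D + crate G + crate F + crate E + crate B: weight 2 + 4 + 10 + 7 + 12 = 35 ≤ 37, value 5 + 16 + 7 + 16 + 13 = 57.
Best is crate D, crate G, crate F, crate E, and crate B with total value 57.

57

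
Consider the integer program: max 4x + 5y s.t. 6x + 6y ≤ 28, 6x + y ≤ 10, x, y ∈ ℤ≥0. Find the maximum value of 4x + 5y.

20

The continuous relaxation peaks at (0, 4.67) with value 23.33; rounding to a feasible lattice point costs some objective.
(x,y)=(0,4): 6·0+6·4=24≤28, 6·0+1·4=4≤10, objective 20.
(x,y)=(1,3): 6·1+6·3=24≤28, 6·1+1·3=9≤10, objective 19.
(x,y)=(0,3): 6·0+6·3=18≤28, 6·0+1·3=3≤10, objective 15.
No feasible integer point exceeds 20.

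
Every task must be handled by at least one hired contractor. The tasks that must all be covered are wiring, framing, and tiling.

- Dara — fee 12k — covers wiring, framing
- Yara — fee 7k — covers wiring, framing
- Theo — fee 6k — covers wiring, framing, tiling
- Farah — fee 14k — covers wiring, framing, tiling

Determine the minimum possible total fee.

6

Theo alone covers wiring, framing, tiling — every task.
Total fee: 6.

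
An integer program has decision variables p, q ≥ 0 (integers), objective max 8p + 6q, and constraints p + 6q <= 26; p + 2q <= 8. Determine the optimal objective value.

(p,q)=(8,0): 1·8+6·0=8≤26, 1·8+2·0=8≤8, objective 64.
(p,q)=(7,0): 1·7+6·0=7≤26, 1·7+2·0=7≤8, objective 56.
The best lattice point is (8,0), giving 64.

64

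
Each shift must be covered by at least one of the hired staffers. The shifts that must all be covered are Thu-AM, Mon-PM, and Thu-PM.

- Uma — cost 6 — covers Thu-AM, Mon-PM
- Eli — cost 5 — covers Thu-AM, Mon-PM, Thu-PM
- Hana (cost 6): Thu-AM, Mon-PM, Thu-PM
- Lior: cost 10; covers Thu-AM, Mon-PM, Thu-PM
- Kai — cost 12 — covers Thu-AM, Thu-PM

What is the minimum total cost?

This is an integer covering problem.
Eli alone covers Thu-AM, Mon-PM, Thu-PM — every shift.
Total cost: 5.

5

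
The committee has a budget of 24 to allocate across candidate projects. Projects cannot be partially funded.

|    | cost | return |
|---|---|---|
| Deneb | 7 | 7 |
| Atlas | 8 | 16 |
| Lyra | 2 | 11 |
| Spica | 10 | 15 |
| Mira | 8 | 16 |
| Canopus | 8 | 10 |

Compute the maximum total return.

This is an integer program with binary decision variables.
Take Atlas, Lyra, and Mira: cost 8 + 2 + 8 = 18 ≤ 24, return 16 + 11 + 16 = 43.
No other feasible combination does better.

43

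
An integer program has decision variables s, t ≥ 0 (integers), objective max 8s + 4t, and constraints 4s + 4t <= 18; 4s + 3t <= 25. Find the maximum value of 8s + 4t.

The continuous relaxation peaks at (4.5, 0) with value 36.00; rounding to a feasible lattice point costs some objective.
(s,t)=(4,0): 4·4+4·0=16≤18, 4·4+3·0=16≤25, objective 32.
(s,t)=(3,1): 4·3+4·1=16≤18, 4·3+3·1=15≤25, objective 28.
(s,t)=(3,0): 4·3+4·0=12≤18, 4·3+3·0=12≤25, objective 24.
No feasible integer point exceeds 32.

32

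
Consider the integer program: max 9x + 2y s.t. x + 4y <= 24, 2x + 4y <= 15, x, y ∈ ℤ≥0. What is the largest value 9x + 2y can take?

(x,y)=(7,0): 1·7+4·0=7≤24, 2·7+4·0=14≤15, objective 63.
(x,y)=(6,0): 1·6+4·0=6≤24, 2·6+4·0=12≤15, objective 54.
No feasible integer point exceeds 63.

63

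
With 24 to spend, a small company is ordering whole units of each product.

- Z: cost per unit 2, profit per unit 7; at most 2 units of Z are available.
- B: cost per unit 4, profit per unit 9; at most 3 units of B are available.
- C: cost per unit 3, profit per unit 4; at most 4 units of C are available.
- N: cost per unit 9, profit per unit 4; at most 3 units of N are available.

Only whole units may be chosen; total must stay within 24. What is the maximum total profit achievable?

Take 2×Z, 3×B, and 2×C: cost 22 ≤ 24, profit 2·7 + 3·9 + 2·4 = 49.
Z has the best ratio (7/2) and is taken to its limit of 2; remaining capacity is filled optimally with the others.

49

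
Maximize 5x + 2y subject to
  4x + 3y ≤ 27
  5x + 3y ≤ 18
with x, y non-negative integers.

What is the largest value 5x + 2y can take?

17

(x,y)=(3,1): 4·3+3·1=15≤27, 5·3+3·1=18≤18, objective 17.
(x,y)=(3,0): 4·3+3·0=12≤27, 5·3+3·0=15≤18, objective 15.
(x,y)=(2,2): 4·2+3·2=14≤27, 5·2+3·2=16≤18, objective 14.
The best lattice point is (3,1), giving 17.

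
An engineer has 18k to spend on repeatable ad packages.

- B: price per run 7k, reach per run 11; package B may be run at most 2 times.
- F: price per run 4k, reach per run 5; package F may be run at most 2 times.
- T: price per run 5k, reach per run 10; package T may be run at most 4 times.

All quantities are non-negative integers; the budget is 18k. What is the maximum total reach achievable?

31

1×B and 2×T: price 17 ≤ 18, reach 1·11 + 2·10 = 31.
3×T: price 15 ≤ 18, reach 3·10 = 30.
Best is 31.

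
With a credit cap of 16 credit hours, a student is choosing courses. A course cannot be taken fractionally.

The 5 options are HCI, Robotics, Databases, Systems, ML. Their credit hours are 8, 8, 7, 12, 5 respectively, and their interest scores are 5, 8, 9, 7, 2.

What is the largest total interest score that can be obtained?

This is an integer program with binary decision variables.
Allowing fractional choices, the relaxed optimum would be about 17.6, but courses are indivisible.
HCI + Databases: credit hours 8 + 7 = 15 ≤ 16, interest score 5 + 9 = 14.
Robotics + Databases: credit hours 8 + 7 = 15 ≤ 16, interest score 8 + 9 = 17.
Best is Robotics and Databases with total interest score 17.

17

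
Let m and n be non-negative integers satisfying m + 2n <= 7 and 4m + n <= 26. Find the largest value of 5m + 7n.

32

Relaxing integrality, the LP optimum is 34.14 at (m,n) = (6.43, 0.286), which is not an integer point.
(m,n)=(5,1): 1·5+2·1=7≤7, 4·5+1·1=21≤26, objective 32.
(m,n)=(6,0): 1·6+2·0=6≤7, 4·6+1·0=24≤26, objective 30.
(m,n)=(4,1): 1·4+2·1=6≤7, 4·4+1·1=17≤26, objective 27.
No feasible integer point exceeds 32.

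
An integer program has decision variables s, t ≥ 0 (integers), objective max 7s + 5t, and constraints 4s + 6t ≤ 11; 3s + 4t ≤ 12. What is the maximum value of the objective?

14

Relaxing integrality, the LP optimum is 19.25 at (s,t) = (2.75, 0), which is not an integer point.
(s,t)=(2,0): 4·2+6·0=8≤11, 3·2+4·0=6≤12, objective 14.
(s,t)=(1,1): 4·1+6·1=10≤11, 3·1+4·1=7≤12, objective 12.
(s,t)=(1,0): 4·1+6·0=4≤11, 3·1+4·0=3≤12, objective 7.
No feasible integer point exceeds 14.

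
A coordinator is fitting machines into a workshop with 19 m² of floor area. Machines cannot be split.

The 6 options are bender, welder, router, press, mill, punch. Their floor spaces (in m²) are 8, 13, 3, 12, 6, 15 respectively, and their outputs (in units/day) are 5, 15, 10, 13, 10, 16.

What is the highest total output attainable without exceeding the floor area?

26

Take router and punch: floor space 3 + 15 = 18 ≤ 19, output 10 + 16 = 26.
No other feasible combination does better.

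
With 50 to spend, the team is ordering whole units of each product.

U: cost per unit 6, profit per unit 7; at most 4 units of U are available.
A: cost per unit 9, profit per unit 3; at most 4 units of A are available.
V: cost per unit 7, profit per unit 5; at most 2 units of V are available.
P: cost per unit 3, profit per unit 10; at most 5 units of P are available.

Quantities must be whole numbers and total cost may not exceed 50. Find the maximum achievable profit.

83

3×U, 2×V, and 5×P: cost 47 ≤ 50, profit 3·7 + 2·5 + 5·10 = 81.
4×U, 1×V, and 5×P: cost 46 ≤ 50, profit 4·7 + 1·5 + 5·10 = 83.
Best is 83.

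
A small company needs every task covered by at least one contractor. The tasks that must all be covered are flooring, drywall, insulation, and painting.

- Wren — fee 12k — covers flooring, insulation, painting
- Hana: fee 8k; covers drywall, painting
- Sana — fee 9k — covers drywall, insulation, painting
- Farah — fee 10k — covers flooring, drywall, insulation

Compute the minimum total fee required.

The greedy cost-per-new-task heuristic would pick Sana and Farah for 19, but a cheaper cover exists.
Choose Hana and Farah: together they cover flooring, drywall, insulation, painting — every task.
Total fee: 8 + 10 = 18.
No cover costs less than 18.

18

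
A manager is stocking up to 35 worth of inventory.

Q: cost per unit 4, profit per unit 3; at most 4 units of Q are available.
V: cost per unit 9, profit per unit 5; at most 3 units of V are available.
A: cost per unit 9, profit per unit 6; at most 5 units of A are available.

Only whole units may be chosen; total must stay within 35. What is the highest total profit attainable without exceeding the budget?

24

Q has the best ratio (3/4); taking only Q gives at most 4×3 = 12 (stopped by the supply cap of 4).
Mixing does better — 2×Q and 3×A: cost 35 ≤ 35, profit 2·3 + 3·6 = 24.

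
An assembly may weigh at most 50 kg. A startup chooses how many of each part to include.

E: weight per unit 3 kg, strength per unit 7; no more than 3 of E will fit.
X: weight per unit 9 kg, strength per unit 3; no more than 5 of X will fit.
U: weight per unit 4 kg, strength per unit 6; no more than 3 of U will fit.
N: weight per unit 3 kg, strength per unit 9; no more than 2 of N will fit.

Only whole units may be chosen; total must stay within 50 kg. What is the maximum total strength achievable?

N has the best ratio (9/3); taking only N gives at most 2×9 = 18 (stopped by the supply cap of 2).
Mixing does better — 3×E, 2×X, 3×U, and 2×N: weight 45 ≤ 50, strength 3·7 + 2·3 + 3·6 + 2·9 = 63.

63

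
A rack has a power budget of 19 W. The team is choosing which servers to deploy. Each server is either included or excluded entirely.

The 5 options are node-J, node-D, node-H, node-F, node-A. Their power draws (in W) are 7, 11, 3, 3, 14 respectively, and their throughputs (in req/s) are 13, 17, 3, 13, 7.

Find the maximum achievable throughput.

33

This is an integer program with binary decision variables.
Allowing fractional choices, the relaxed optimum would be about 39.9, but servers are indivisible.
node-D + node-F: power draw 11 + 3 = 14 ≤ 19, throughput 17 + 13 = 30.
node-D + node-H + node-F: power draw 11 + 3 + 3 = 17 ≤ 19, throughput 17 + 3 + 13 = 33.
node-J + node-D: power draw 7 + 11 = 18 ≤ 19, throughput 13 + 17 = 30.
Best is node-D, node-H, and node-F with total throughput 33.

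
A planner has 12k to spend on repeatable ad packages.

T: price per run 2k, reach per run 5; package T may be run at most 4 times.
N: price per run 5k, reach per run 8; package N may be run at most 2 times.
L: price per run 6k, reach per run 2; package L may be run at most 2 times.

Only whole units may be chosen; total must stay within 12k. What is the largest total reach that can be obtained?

3×T and 1×N: price 11 ≤ 12, reach 3·5 + 1·8 = 23.
1×T and 2×N: price 12 ≤ 12, reach 1·5 + 2·8 = 21.
Best is 23.

23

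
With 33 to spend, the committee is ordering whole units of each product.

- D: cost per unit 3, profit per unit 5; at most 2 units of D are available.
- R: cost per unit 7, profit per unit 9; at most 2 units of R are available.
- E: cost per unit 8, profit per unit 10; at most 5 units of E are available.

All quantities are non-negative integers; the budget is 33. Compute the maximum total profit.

43

D has the best ratio (5/3); taking only D gives at most 2×5 = 10 (stopped by the supply cap of 2).
Mixing does better — 1×D, 2×R, and 2×E: cost 33 ≤ 33, profit 1·5 + 2·9 + 2·10 = 43.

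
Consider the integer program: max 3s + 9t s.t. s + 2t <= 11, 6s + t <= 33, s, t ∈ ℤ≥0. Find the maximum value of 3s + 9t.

Relaxing integrality, the LP optimum is 49.50 at (s,t) = (0, 5.5), which is not an integer point.
(s,t)=(1,5): 1·1+2·5=11≤11, 6·1+1·5=11≤33, objective 48.
(s,t)=(0,5): 1·0+2·5=10≤11, 6·0+1·5=5≤33, objective 45.
(s,t)=(2,4): 1·2+2·4=10≤11, 6·2+1·4=16≤33, objective 42.
The best lattice point is (1,5), giving 48.

48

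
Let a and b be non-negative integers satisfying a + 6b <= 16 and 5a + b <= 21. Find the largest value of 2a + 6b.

The continuous relaxation peaks at (3.79, 2.03) with value 19.79; rounding to a feasible lattice point costs some objective.
(a,b)=(3,2): 1·3+6·2=15≤16, 5·3+1·2=17≤21, objective 18.
(a,b)=(2,2): 1·2+6·2=14≤16, 5·2+1·2=12≤21, objective 16.
(a,b)=(4,1): 1·4+6·1=10≤16, 5·4+1·1=21≤21, objective 14.
(a,b)=(3,1): 1·3+6·1=9≤16, 5·3+1·1=16≤21, objective 12.
No feasible integer point exceeds 18.

18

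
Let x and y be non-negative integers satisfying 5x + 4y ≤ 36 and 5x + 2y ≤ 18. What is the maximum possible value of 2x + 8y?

(x,y)=(0,9): 5·0+4·9=36≤36, 5·0+2·9=18≤18, objective 72.
(x,y)=(0,8): 5·0+4·8=32≤36, 5·0+2·8=16≤18, objective 64.
Maximum is 72 at (x,y)=(0,9).

72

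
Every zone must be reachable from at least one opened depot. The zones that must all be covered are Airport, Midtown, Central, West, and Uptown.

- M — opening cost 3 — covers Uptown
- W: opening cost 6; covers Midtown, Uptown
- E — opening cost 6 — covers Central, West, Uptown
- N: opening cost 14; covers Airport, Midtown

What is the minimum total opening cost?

The greedy cost-per-new-zone heuristic would pick E, W, and N for 26, but a cheaper cover exists.
Choose E and N: together they cover Airport, Midtown, Central, West, Uptown — every zone.
Total opening cost: 6 + 14 = 20.
No cover costs less than 20.

20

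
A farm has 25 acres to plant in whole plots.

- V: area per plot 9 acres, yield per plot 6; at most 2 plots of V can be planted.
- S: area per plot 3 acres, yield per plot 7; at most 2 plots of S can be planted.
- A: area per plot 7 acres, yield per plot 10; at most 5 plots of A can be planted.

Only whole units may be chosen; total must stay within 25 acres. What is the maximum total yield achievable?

This is a bounded integer knapsack.
S has the best ratio (7/3); taking only S gives at most 2×7 = 14 (stopped by the supply cap of 2).
Mixing does better — 1×S and 3×A: area 24 ≤ 25, yield 1·7 + 3·10 = 37.

37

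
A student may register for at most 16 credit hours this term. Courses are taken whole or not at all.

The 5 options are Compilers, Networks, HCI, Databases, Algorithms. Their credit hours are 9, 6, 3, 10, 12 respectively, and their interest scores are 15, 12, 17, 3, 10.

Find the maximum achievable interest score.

Networks + HCI: credit hours 6 + 3 = 9 ≤ 16, interest score 12 + 17 = 29.
Compilers + Networks: credit hours 9 + 6 = 15 ≤ 16, interest score 15 + 12 = 27.
Compilers + HCI: credit hours 9 + 3 = 12 ≤ 16, interest score 15 + 17 = 32.
Best is Compilers and HCI with total interest score 32.

32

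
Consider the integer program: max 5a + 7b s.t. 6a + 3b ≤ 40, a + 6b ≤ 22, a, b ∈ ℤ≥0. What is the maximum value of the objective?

41

(a,b)=(4,3): 6·4+3·3=33≤40, 1·4+6·3=22≤22, objective 41.
(a,b)=(5,2): 6·5+3·2=36≤40, 1·5+6·2=17≤22, objective 39.
The best lattice point is (4,3), giving 41.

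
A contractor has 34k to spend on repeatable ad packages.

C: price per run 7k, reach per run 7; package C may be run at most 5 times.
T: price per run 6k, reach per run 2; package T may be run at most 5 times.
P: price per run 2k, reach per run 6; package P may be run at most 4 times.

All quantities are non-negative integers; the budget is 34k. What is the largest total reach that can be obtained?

P has the best ratio (6/2); taking only P gives at most 4×6 = 24 (stopped by the supply cap of 4).
Mixing does better — 4×C and 3×P: price 34 ≤ 34, reach 4·7 + 3·6 = 46.

46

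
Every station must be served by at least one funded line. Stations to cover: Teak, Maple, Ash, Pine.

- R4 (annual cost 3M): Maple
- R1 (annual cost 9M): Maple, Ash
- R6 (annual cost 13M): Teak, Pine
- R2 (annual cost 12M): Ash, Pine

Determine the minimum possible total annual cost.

This is an integer covering problem.
The greedy cost-per-new-station heuristic would pick R4, R2, and R6 for 28, but a cheaper cover exists.
Choose R1 and R6: together they cover Teak, Maple, Ash, Pine — every station.
Total annual cost: 9 + 13 = 22.
No cover costs less than 22.

22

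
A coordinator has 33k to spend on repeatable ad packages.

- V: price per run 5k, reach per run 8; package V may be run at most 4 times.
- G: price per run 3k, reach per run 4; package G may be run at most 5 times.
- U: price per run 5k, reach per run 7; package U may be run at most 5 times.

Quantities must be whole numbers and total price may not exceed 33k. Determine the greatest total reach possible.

50

V has the best ratio (8/5); taking only V gives at most 4×8 = 32 (stopped by the supply cap of 4).
Mixing does better — 4×V, 1×G, and 2×U: price 33 ≤ 33, reach 4·8 + 1·4 + 2·7 = 50.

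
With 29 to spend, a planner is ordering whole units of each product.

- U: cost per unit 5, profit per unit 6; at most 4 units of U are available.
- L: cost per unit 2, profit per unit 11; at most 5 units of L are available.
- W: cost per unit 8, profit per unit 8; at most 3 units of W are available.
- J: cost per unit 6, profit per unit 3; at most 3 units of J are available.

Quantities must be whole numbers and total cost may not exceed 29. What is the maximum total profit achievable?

75

Take 2×U, 5×L, and 1×W: cost 28 ≤ 29, profit 2·6 + 5·11 + 1·8 = 75.
L has the best ratio (11/2) and is taken to its limit of 5; remaining capacity is filled optimally with the others.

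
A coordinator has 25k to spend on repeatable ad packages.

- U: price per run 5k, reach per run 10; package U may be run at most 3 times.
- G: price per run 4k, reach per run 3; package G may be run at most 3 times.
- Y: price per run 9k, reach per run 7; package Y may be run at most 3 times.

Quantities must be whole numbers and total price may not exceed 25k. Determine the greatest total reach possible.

3×U and 1×Y: price 24 ≤ 25, reach 3·10 + 1·7 = 37.
3×U and 2×G: price 23 ≤ 25, reach 3·10 + 2·3 = 36.
Best is 37.

37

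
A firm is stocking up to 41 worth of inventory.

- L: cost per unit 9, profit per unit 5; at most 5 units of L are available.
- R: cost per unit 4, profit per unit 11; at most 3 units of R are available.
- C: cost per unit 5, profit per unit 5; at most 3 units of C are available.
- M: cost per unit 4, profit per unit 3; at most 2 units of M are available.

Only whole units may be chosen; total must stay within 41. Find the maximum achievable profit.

This is a bounded integer knapsack.
R has the best ratio (11/4); taking only R gives at most 3×11 = 33 (stopped by the supply cap of 3).
Mixing does better — 1×L, 3×R, 3×C, and 1×M: cost 40 ≤ 41, profit 1·5 + 3·11 + 3·5 + 1·3 = 56.

56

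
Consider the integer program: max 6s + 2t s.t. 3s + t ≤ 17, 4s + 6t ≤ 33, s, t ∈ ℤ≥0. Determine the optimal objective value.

(s,t)=(5,2): 3·5+1·2=17≤17, 4·5+6·2=32≤33, objective 34.
(s,t)=(5,1): 3·5+1·1=16≤17, 4·5+6·1=26≤33, objective 32.
(s,t)=(4,2): 3·4+1·2=14≤17, 4·4+6·2=28≤33, objective 28.
No feasible integer point exceeds 34.

34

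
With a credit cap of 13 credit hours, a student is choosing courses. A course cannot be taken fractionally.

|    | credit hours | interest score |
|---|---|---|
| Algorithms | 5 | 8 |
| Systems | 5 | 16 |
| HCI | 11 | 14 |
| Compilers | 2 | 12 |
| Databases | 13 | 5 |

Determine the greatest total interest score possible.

36

Take Algorithms, Systems, and Compilers: credit hours 5 + 5 + 2 = 12 ≤ 13, interest score 8 + 16 + 12 = 36.
No other feasible combination does better.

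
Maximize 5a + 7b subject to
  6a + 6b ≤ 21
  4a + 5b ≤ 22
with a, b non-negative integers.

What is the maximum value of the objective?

The continuous relaxation peaks at (0, 3.5) with value 24.50; rounding to a feasible lattice point costs some objective.
(a,b)=(0,3): 6·0+6·3=18≤21, 4·0+5·3=15≤22, objective 21.
(a,b)=(1,2): 6·1+6·2=18≤21, 4·1+5·2=14≤22, objective 19.
(a,b)=(0,2): 6·0+6·2=12≤21, 4·0+5·2=10≤22, objective 14.
Maximum is 21 at (a,b)=(0,3).

21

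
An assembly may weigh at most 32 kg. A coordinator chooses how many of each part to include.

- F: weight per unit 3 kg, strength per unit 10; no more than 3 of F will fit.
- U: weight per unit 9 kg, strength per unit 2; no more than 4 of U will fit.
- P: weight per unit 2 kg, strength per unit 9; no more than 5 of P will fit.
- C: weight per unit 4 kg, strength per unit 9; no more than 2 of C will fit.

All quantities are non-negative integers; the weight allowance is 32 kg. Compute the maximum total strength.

93

Take 3×F, 5×P, and 2×C: weight 27 ≤ 32, strength 3·10 + 5·9 + 2·9 = 93.
P has the best ratio (9/2) and is taken to its limit of 5; remaining capacity is filled optimally with the others.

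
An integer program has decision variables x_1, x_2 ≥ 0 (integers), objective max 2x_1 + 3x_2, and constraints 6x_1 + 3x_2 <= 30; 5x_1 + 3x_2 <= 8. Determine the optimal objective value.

6

The continuous relaxation peaks at (0, 2.67) with value 8.00; rounding to a feasible lattice point costs some objective.
(x_1,x_2)=(0,2): 6·0+3·2=6≤30, 5·0+3·2=6≤8, objective 6.
(x_1,x_2)=(1,1): 6·1+3·1=9≤30, 5·1+3·1=8≤8, objective 5.
(x_1,x_2)=(0,1): 6·0+3·1=3≤30, 5·0+3·1=3≤8, objective 3.
Maximum is 6 at (x_1,x_2)=(0,2).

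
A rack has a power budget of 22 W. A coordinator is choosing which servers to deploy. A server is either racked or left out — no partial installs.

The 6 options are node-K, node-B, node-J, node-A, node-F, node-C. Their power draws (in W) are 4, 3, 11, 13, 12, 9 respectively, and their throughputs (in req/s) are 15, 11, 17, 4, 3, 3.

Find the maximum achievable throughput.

43

Allowing fractional choices, the relaxed optimum would be about 44.3, but servers are indivisible.
node-K + node-J: power draw 4 + 11 = 15 ≤ 22, throughput 15 + 17 = 32.
node-K + node-B + node-J: power draw 4 + 3 + 11 = 18 ≤ 22, throughput 15 + 11 + 17 = 43.
Best is node-K, node-B, and node-J with total throughput 43.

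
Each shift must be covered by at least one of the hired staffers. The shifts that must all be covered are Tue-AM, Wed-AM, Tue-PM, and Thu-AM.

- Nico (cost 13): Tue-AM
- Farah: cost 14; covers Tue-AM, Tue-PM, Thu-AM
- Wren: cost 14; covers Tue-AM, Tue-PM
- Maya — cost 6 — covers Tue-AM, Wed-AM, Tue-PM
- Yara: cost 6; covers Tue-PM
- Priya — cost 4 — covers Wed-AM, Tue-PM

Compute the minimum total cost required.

18

The greedy cost-per-new-shift heuristic would pick Maya and Farah for 20, but a cheaper cover exists.
Choose Farah and Priya: together they cover Tue-AM, Wed-AM, Tue-PM, Thu-AM — every shift.
Total cost: 14 + 4 = 18.
No cover costs less than 18.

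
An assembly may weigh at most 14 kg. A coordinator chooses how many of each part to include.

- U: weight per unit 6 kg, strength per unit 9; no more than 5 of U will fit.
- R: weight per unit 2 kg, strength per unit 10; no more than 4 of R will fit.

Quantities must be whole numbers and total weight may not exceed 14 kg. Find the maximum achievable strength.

R has the best ratio (10/2); taking only R gives at most 4×10 = 40 (stopped by the supply cap of 4).
Mixing does better — 1×U and 4×R: weight 14 ≤ 14, strength 1·9 + 4·10 = 49.

49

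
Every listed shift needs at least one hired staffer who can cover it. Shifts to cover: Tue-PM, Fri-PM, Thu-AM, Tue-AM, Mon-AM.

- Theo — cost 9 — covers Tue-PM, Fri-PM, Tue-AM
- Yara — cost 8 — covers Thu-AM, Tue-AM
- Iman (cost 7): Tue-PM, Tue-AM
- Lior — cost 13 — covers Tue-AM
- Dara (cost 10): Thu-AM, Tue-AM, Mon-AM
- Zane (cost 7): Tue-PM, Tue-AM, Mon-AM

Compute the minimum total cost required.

19

The greedy cost-per-new-shift heuristic would pick Zane, Yara, and Theo for 24, but a cheaper cover exists.
Choose Theo and Dara: together they cover Tue-PM, Fri-PM, Thu-AM, Tue-AM, Mon-AM — every shift.
Total cost: 9 + 10 = 19.
No cover costs less than 19.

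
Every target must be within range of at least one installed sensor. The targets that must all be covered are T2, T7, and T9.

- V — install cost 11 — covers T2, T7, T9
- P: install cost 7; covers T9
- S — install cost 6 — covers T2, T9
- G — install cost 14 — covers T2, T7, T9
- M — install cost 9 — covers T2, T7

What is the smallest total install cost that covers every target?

The greedy cost-per-new-target heuristic would pick S and M for 15, but a cheaper cover exists.
V alone covers T2, T7, T9 — every target.
Total install cost: 11.
No cover costs less than 11.

11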